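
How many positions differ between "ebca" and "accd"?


Comparing "ebca" and "accd" position by position:
  Position 0: 'e' vs 'a' => DIFFER
  Position 1: 'b' vs 'c' => DIFFER
  Position 2: 'c' vs 'c' => same
  Position 3: 'a' vs 'd' => DIFFER
Positions that differ: 3

3


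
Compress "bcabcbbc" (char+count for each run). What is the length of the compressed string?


Input: bcabcbbc
Runs:
  'b' x 1 => "b1"
  'c' x 1 => "c1"
  'a' x 1 => "a1"
  'b' x 1 => "b1"
  'c' x 1 => "c1"
  'b' x 2 => "b2"
  'c' x 1 => "c1"
Compressed: "b1c1a1b1c1b2c1"
Compressed length: 14

14


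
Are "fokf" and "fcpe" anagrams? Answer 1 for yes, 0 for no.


Strings: "fokf", "fcpe"
Sorted first:  ffko
Sorted second: cefp
Differ at position 0: 'f' vs 'c' => not anagrams

0


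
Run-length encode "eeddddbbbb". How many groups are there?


Input: eeddddbbbb
Scanning for consecutive runs:
  Group 1: 'e' x 2 (positions 0-1)
  Group 2: 'd' x 4 (positions 2-5)
  Group 3: 'b' x 4 (positions 6-9)
Total groups: 3

3


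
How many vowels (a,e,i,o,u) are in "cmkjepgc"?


Input: cmkjepgc
Checking each character:
  'c' at position 0: consonant
  'm' at position 1: consonant
  'k' at position 2: consonant
  'j' at position 3: consonant
  'e' at position 4: vowel (running total: 1)
  'p' at position 5: consonant
  'g' at position 6: consonant
  'c' at position 7: consonant
Total vowels: 1

1


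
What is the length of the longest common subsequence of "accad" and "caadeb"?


LCS of "accad" and "caadeb"
DP table:
           c    a    a    d    e    b
      0    0    0    0    0    0    0
  a   0    0    1    1    1    1    1
  c   0    1    1    1    1    1    1
  c   0    1    1    1    1    1    1
  a   0    1    2    2    2    2    2
  d   0    1    2    2    3    3    3
LCS length = dp[5][6] = 3

3


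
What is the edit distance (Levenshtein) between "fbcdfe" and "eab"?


Computing edit distance: "fbcdfe" -> "eab"
DP table:
           e    a    b
      0    1    2    3
  f   1    1    2    3
  b   2    2    2    2
  c   3    3    3    3
  d   4    4    4    4
  f   5    5    5    5
  e   6    5    6    6
Edit distance = dp[6][3] = 6

6


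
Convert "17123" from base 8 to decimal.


Input: "17123" in base 8
Positional expansion:
  Digit '1' (value 1) x 8^4 = 4096
  Digit '7' (value 7) x 8^3 = 3584
  Digit '1' (value 1) x 8^2 = 64
  Digit '2' (value 2) x 8^1 = 16
  Digit '3' (value 3) x 8^0 = 3
Sum = 7763

7763


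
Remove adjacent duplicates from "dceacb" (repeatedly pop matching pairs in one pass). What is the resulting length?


Input: dceacb
Stack-based adjacent duplicate removal:
  Read 'd': push. Stack: d
  Read 'c': push. Stack: dc
  Read 'e': push. Stack: dce
  Read 'a': push. Stack: dcea
  Read 'c': push. Stack: dceac
  Read 'b': push. Stack: dceacb
Final stack: "dceacb" (length 6)

6


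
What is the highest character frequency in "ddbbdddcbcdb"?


Input: ddbbdddcbcdb
Character counts:
  'b': 4
  'c': 2
  'd': 6
Maximum frequency: 6

6


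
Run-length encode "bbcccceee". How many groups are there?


Input: bbcccceee
Scanning for consecutive runs:
  Group 1: 'b' x 2 (positions 0-1)
  Group 2: 'c' x 4 (positions 2-5)
  Group 3: 'e' x 3 (positions 6-8)
Total groups: 3

3


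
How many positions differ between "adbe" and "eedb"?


Comparing "adbe" and "eedb" position by position:
  Position 0: 'a' vs 'e' => DIFFER
  Position 1: 'd' vs 'e' => DIFFER
  Position 2: 'b' vs 'd' => DIFFER
  Position 3: 'e' vs 'b' => DIFFER
Positions that differ: 4

4


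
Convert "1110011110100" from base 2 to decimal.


Input: "1110011110100" in base 2
Positional expansion:
  Digit '1' (value 1) x 2^12 = 4096
  Digit '1' (value 1) x 2^11 = 2048
  Digit '1' (value 1) x 2^10 = 1024
  Digit '0' (value 0) x 2^9 = 0
  Digit '0' (value 0) x 2^8 = 0
  Digit '1' (value 1) x 2^7 = 128
  Digit '1' (value 1) x 2^6 = 64
  Digit '1' (value 1) x 2^5 = 32
  Digit '1' (value 1) x 2^4 = 16
  Digit '0' (value 0) x 2^3 = 0
  Digit '1' (value 1) x 2^2 = 4
  Digit '0' (value 0) x 2^1 = 0
  Digit '0' (value 0) x 2^0 = 0
Sum = 7412

7412


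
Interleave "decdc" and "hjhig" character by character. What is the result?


Interleaving "decdc" and "hjhig":
  Position 0: 'd' from first, 'h' from second => "dh"
  Position 1: 'e' from first, 'j' from second => "ej"
  Position 2: 'c' from first, 'h' from second => "ch"
  Position 3: 'd' from first, 'i' from second => "di"
  Position 4: 'c' from first, 'g' from second => "cg"
Result: dhejchdicg

dhejchdicg


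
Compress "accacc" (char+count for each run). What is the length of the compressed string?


Input: accacc
Runs:
  'a' x 1 => "a1"
  'c' x 2 => "c2"
  'a' x 1 => "a1"
  'c' x 2 => "c2"
Compressed: "a1c2a1c2"
Compressed length: 8

8


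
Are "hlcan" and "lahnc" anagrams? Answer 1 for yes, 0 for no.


Strings: "hlcan", "lahnc"
Sorted first:  achln
Sorted second: achln
Sorted forms match => anagrams

1


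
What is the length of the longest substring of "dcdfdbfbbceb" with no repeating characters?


Input: "dcdfdbfbbceb"
Sliding window (track last position of each char):
  Position 0 ('d'): window [0,0] length 1 -- new best
  Position 1 ('c'): window [0,1] length 2 -- new best
  Position 2 ('d'): repeat (last at 0), move window start to 1
  Position 2 ('d'): window [1,2] length 2
  Position 3 ('f'): window [1,3] length 3 -- new best
  Position 4 ('d'): repeat (last at 2), move window start to 3
  Position 4 ('d'): window [3,4] length 2
  Position 5 ('b'): window [3,5] length 3
  Position 6 ('f'): repeat (last at 3), move window start to 4
  Position 6 ('f'): window [4,6] length 3
  Position 7 ('b'): repeat (last at 5), move window start to 6
  Position 7 ('b'): window [6,7] length 2
  Position 8 ('b'): repeat (last at 7), move window start to 8
  Position 8 ('b'): window [8,8] length 1
  Position 9 ('c'): window [8,9] length 2
  Position 10 ('e'): window [8,10] length 3
  Position 11 ('b'): repeat (last at 8), move window start to 9
  Position 11 ('b'): window [9,11] length 3
Longest substring with no repeats: "cdf" with length 3

3


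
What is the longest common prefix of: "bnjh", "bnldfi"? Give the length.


Words: bnjh, bnldfi
  Position 0: all 'b' => match
  Position 1: all 'n' => match
  Position 2: ('j', 'l') => mismatch, stop
LCP = "bn" (length 2)

2


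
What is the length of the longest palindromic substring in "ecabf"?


Input: "ecabf"
Checking substrings for palindromes:
  No multi-char palindromic substrings found
Longest palindromic substring: "e" with length 1

1


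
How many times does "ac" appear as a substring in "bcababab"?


Searching for "ac" in "bcababab"
Scanning each position:
  Position 0: "bc" => no
  Position 1: "ca" => no
  Position 2: "ab" => no
  Position 3: "ba" => no
  Position 4: "ab" => no
  Position 5: "ba" => no
  Position 6: "ab" => no
Total occurrences: 0

0


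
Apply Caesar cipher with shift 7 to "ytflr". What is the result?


Caesar cipher: shift "ytflr" by 7
  'y' (pos 24) + 7 = pos 5 = 'f'
  't' (pos 19) + 7 = pos 0 = 'a'
  'f' (pos 5) + 7 = pos 12 = 'm'
  'l' (pos 11) + 7 = pos 18 = 's'
  'r' (pos 17) + 7 = pos 24 = 'y'
Result: famsy

famsy


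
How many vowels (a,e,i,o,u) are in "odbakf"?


Input: odbakf
Checking each character:
  'o' at position 0: vowel (running total: 1)
  'd' at position 1: consonant
  'b' at position 2: consonant
  'a' at position 3: vowel (running total: 2)
  'k' at position 4: consonant
  'f' at position 5: consonant
Total vowels: 2

2


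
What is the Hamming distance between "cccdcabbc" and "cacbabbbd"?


Comparing "cccdcabbc" and "cacbabbbd" position by position:
  Position 0: 'c' vs 'c' => same
  Position 1: 'c' vs 'a' => differ
  Position 2: 'c' vs 'c' => same
  Position 3: 'd' vs 'b' => differ
  Position 4: 'c' vs 'a' => differ
  Position 5: 'a' vs 'b' => differ
  Position 6: 'b' vs 'b' => same
  Position 7: 'b' vs 'b' => same
  Position 8: 'c' vs 'd' => differ
Total differences (Hamming distance): 5

5


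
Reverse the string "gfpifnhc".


Input: gfpifnhc
Reading characters right to left:
  Position 7: 'c'
  Position 6: 'h'
  Position 5: 'n'
  Position 4: 'f'
  Position 3: 'i'
  Position 2: 'p'
  Position 1: 'f'
  Position 0: 'g'
Reversed: chnfipfg

chnfipfg


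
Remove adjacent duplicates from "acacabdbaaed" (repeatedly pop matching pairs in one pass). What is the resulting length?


Input: acacabdbaaed
Stack-based adjacent duplicate removal:
  Read 'a': push. Stack: a
  Read 'c': push. Stack: ac
  Read 'a': push. Stack: aca
  Read 'c': push. Stack: acac
  Read 'a': push. Stack: acaca
  Read 'b': push. Stack: acacab
  Read 'd': push. Stack: acacabd
  Read 'b': push. Stack: acacabdb
  Read 'a': push. Stack: acacabdba
  Read 'a': matches stack top 'a' => pop. Stack: acacabdb
  Read 'e': push. Stack: acacabdbe
  Read 'd': push. Stack: acacabdbed
Final stack: "acacabdbed" (length 10)

10


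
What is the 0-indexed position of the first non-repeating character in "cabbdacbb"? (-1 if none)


Input: cabbdacbb
Character frequencies:
  'a': 2
  'b': 4
  'c': 2
  'd': 1
Scanning left to right for freq == 1:
  Position 0 ('c'): freq=2, skip
  Position 1 ('a'): freq=2, skip
  Position 2 ('b'): freq=4, skip
  Position 3 ('b'): freq=4, skip
  Position 4 ('d'): unique! => answer = 4

4


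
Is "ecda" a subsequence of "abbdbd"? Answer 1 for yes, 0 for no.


Check if "ecda" is a subsequence of "abbdbd"
Greedy scan:
  Position 0 ('a'): no match needed
  Position 1 ('b'): no match needed
  Position 2 ('b'): no match needed
  Position 3 ('d'): no match needed
  Position 4 ('b'): no match needed
  Position 5 ('d'): no match needed
Only matched 0/4 characters => not a subsequence

0


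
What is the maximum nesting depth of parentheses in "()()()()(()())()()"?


Input: "()()()()(()())()()"
Tracking depth:
  Position 0 '(': depth becomes 1
  Position 1 ')': depth becomes 0
  Position 2 '(': depth becomes 1
  Position 3 ')': depth becomes 0
  Position 4 '(': depth becomes 1
  Position 5 ')': depth becomes 0
  Position 6 '(': depth becomes 1
  Position 7 ')': depth becomes 0
  Position 8 '(': depth becomes 1
  Position 9 '(': depth becomes 2
  Position 10 ')': depth becomes 1
  Position 11 '(': depth becomes 2
  Position 12 ')': depth becomes 1
  Position 13 ')': depth becomes 0
  Position 14 '(': depth becomes 1
  Position 15 ')': depth becomes 0
  Position 16 '(': depth becomes 1
  Position 17 ')': depth becomes 0
Maximum depth reached: 2

2


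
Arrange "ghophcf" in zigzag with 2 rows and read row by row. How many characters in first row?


Zigzag "ghophcf" into 2 rows:
Placing characters:
  'g' => row 0
  'h' => row 1
  'o' => row 0
  'p' => row 1
  'h' => row 0
  'c' => row 1
  'f' => row 0
Rows:
  Row 0: "gohf"
  Row 1: "hpc"
First row length: 4

4


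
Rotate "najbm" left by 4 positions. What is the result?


Input: "najbm", rotate left by 4
First 4 characters: "najb"
Remaining characters: "m"
Concatenate remaining + first: "m" + "najb" = "mnajb"

mnajb


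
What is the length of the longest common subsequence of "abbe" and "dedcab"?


LCS of "abbe" and "dedcab"
DP table:
           d    e    d    c    a    b
      0    0    0    0    0    0    0
  a   0    0    0    0    0    1    1
  b   0    0    0    0    0    1    2
  b   0    0    0    0    0    1    2
  e   0    0    1    1    1    1    2
LCS length = dp[4][6] = 2

2


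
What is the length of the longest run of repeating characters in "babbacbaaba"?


Input: "babbacbaaba"
Scanning for longest run:
  Position 1 ('a'): new char, reset run to 1
  Position 2 ('b'): new char, reset run to 1
  Position 3 ('b'): continues run of 'b', length=2
  Position 4 ('a'): new char, reset run to 1
  Position 5 ('c'): new char, reset run to 1
  Position 6 ('b'): new char, reset run to 1
  Position 7 ('a'): new char, reset run to 1
  Position 8 ('a'): continues run of 'a', length=2
  Position 9 ('b'): new char, reset run to 1
  Position 10 ('a'): new char, reset run to 1
Longest run: 'b' with length 2

2


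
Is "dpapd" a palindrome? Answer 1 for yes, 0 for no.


Input: dpapd
Reversed: dpapd
  Compare pos 0 ('d') with pos 4 ('d'): match
  Compare pos 1 ('p') with pos 3 ('p'): match
Result: palindrome

1


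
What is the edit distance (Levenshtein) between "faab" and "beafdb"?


Computing edit distance: "faab" -> "beafdb"
DP table:
           b    e    a    f    d    b
      0    1    2    3    4    5    6
  f   1    1    2    3    3    4    5
  a   2    2    2    2    3    4    5
  a   3    3    3    2    3    4    5
  b   4    3    4    3    3    4    4
Edit distance = dp[4][6] = 4

4


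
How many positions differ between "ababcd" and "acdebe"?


Comparing "ababcd" and "acdebe" position by position:
  Position 0: 'a' vs 'a' => same
  Position 1: 'b' vs 'c' => DIFFER
  Position 2: 'a' vs 'd' => DIFFER
  Position 3: 'b' vs 'e' => DIFFER
  Position 4: 'c' vs 'b' => DIFFER
  Position 5: 'd' vs 'e' => DIFFER
Positions that differ: 5

5


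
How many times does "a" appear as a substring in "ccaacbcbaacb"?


Searching for "a" in "ccaacbcbaacb"
Scanning each position:
  Position 0: "c" => no
  Position 1: "c" => no
  Position 2: "a" => MATCH
  Position 3: "a" => MATCH
  Position 4: "c" => no
  Position 5: "b" => no
  Position 6: "c" => no
  Position 7: "b" => no
  Position 8: "a" => MATCH
  Position 9: "a" => MATCH
  Position 10: "c" => no
  Position 11: "b" => no
Total occurrences: 4

4


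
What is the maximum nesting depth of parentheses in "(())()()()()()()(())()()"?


Input: "(())()()()()()()(())()()"
Tracking depth:
  Position 0 '(': depth becomes 1
  Position 1 '(': depth becomes 2
  Position 2 ')': depth becomes 1
  Position 3 ')': depth becomes 0
  Position 4 '(': depth becomes 1
  Position 5 ')': depth becomes 0
  Position 6 '(': depth becomes 1
  Position 7 ')': depth becomes 0
  Position 8 '(': depth becomes 1
  Position 9 ')': depth becomes 0
  Position 10 '(': depth becomes 1
  Position 11 ')': depth becomes 0
  Position 12 '(': depth becomes 1
  Position 13 ')': depth becomes 0
  Position 14 '(': depth becomes 1
  Position 15 ')': depth becomes 0
  Position 16 '(': depth becomes 1
  Position 17 '(': depth becomes 2
  Position 18 ')': depth becomes 1
  Position 19 ')': depth becomes 0
  Position 20 '(': depth becomes 1
  Position 21 ')': depth becomes 0
  Position 22 '(': depth becomes 1
  Position 23 ')': depth becomes 0
Maximum depth reached: 2

2


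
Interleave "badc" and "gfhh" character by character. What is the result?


Interleaving "badc" and "gfhh":
  Position 0: 'b' from first, 'g' from second => "bg"
  Position 1: 'a' from first, 'f' from second => "af"
  Position 2: 'd' from first, 'h' from second => "dh"
  Position 3: 'c' from first, 'h' from second => "ch"
Result: bgafdhch

bgafdhch


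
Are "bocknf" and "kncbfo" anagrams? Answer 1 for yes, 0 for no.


Strings: "bocknf", "kncbfo"
Sorted first:  bcfkno
Sorted second: bcfkno
Sorted forms match => anagrams

1


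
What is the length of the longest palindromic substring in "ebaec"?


Input: "ebaec"
Checking substrings for palindromes:
  No multi-char palindromic substrings found
Longest palindromic substring: "e" with length 1

1


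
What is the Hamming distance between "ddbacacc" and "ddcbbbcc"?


Comparing "ddbacacc" and "ddcbbbcc" position by position:
  Position 0: 'd' vs 'd' => same
  Position 1: 'd' vs 'd' => same
  Position 2: 'b' vs 'c' => differ
  Position 3: 'a' vs 'b' => differ
  Position 4: 'c' vs 'b' => differ
  Position 5: 'a' vs 'b' => differ
  Position 6: 'c' vs 'c' => same
  Position 7: 'c' vs 'c' => same
Total differences (Hamming distance): 4

4


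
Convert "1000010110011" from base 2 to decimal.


Input: "1000010110011" in base 2
Positional expansion:
  Digit '1' (value 1) x 2^12 = 4096
  Digit '0' (value 0) x 2^11 = 0
  Digit '0' (value 0) x 2^10 = 0
  Digit '0' (value 0) x 2^9 = 0
  Digit '0' (value 0) x 2^8 = 0
  Digit '1' (value 1) x 2^7 = 128
  Digit '0' (value 0) x 2^6 = 0
  Digit '1' (value 1) x 2^5 = 32
  Digit '1' (value 1) x 2^4 = 16
  Digit '0' (value 0) x 2^3 = 0
  Digit '0' (value 0) x 2^2 = 0
  Digit '1' (value 1) x 2^1 = 2
  Digit '1' (value 1) x 2^0 = 1
Sum = 4275

4275


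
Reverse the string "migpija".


Input: migpija
Reading characters right to left:
  Position 6: 'a'
  Position 5: 'j'
  Position 4: 'i'
  Position 3: 'p'
  Position 2: 'g'
  Position 1: 'i'
  Position 0: 'm'
Reversed: ajipgim

ajipgim


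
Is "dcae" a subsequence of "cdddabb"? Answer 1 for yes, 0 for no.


Check if "dcae" is a subsequence of "cdddabb"
Greedy scan:
  Position 0 ('c'): no match needed
  Position 1 ('d'): matches sub[0] = 'd'
  Position 2 ('d'): no match needed
  Position 3 ('d'): no match needed
  Position 4 ('a'): no match needed
  Position 5 ('b'): no match needed
  Position 6 ('b'): no match needed
Only matched 1/4 characters => not a subsequence

0


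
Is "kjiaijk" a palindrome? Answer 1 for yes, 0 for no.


Input: kjiaijk
Reversed: kjiaijk
  Compare pos 0 ('k') with pos 6 ('k'): match
  Compare pos 1 ('j') with pos 5 ('j'): match
  Compare pos 2 ('i') with pos 4 ('i'): match
Result: palindrome

1


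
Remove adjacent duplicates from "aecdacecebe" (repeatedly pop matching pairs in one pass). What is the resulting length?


Input: aecdacecebe
Stack-based adjacent duplicate removal:
  Read 'a': push. Stack: a
  Read 'e': push. Stack: ae
  Read 'c': push. Stack: aec
  Read 'd': push. Stack: aecd
  Read 'a': push. Stack: aecda
  Read 'c': push. Stack: aecdac
  Read 'e': push. Stack: aecdace
  Read 'c': push. Stack: aecdacec
  Read 'e': push. Stack: aecdacece
  Read 'b': push. Stack: aecdaceceb
  Read 'e': push. Stack: aecdacecebe
Final stack: "aecdacecebe" (length 11)

11


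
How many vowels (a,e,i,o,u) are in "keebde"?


Input: keebde
Checking each character:
  'k' at position 0: consonant
  'e' at position 1: vowel (running total: 1)
  'e' at position 2: vowel (running total: 2)
  'b' at position 3: consonant
  'd' at position 4: consonant
  'e' at position 5: vowel (running total: 3)
Total vowels: 3

3


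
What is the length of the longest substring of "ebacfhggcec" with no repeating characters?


Input: "ebacfhggcec"
Sliding window (track last position of each char):
  Position 0 ('e'): window [0,0] length 1 -- new best
  Position 1 ('b'): window [0,1] length 2 -- new best
  Position 2 ('a'): window [0,2] length 3 -- new best
  Position 3 ('c'): window [0,3] length 4 -- new best
  Position 4 ('f'): window [0,4] length 5 -- new best
  Position 5 ('h'): window [0,5] length 6 -- new best
  Position 6 ('g'): window [0,6] length 7 -- new best
  Position 7 ('g'): repeat (last at 6), move window start to 7
  Position 7 ('g'): window [7,7] length 1
  Position 8 ('c'): window [7,8] length 2
  Position 9 ('e'): window [7,9] length 3
  Position 10 ('c'): repeat (last at 8), move window start to 9
  Position 10 ('c'): window [9,10] length 2
Longest substring with no repeats: "ebacfhg" with length 7

7


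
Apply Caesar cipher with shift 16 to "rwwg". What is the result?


Caesar cipher: shift "rwwg" by 16
  'r' (pos 17) + 16 = pos 7 = 'h'
  'w' (pos 22) + 16 = pos 12 = 'm'
  'w' (pos 22) + 16 = pos 12 = 'm'
  'g' (pos 6) + 16 = pos 22 = 'w'
Result: hmmw

hmmw


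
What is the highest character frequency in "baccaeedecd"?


Input: baccaeedecd
Character counts:
  'a': 2
  'b': 1
  'c': 3
  'd': 2
  'e': 3
Maximum frequency: 3

3


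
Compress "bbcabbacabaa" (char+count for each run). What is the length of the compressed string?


Input: bbcabbacabaa
Runs:
  'b' x 2 => "b2"
  'c' x 1 => "c1"
  'a' x 1 => "a1"
  'b' x 2 => "b2"
  'a' x 1 => "a1"
  'c' x 1 => "c1"
  'a' x 1 => "a1"
  'b' x 1 => "b1"
  'a' x 2 => "a2"
Compressed: "b2c1a1b2a1c1a1b1a2"
Compressed length: 18

18


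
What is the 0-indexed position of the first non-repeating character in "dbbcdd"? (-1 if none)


Input: dbbcdd
Character frequencies:
  'b': 2
  'c': 1
  'd': 3
Scanning left to right for freq == 1:
  Position 0 ('d'): freq=3, skip
  Position 1 ('b'): freq=2, skip
  Position 2 ('b'): freq=2, skip
  Position 3 ('c'): unique! => answer = 3

3


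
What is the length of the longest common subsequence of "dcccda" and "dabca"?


LCS of "dcccda" and "dabca"
DP table:
           d    a    b    c    a
      0    0    0    0    0    0
  d   0    1    1    1    1    1
  c   0    1    1    1    2    2
  c   0    1    1    1    2    2
  c   0    1    1    1    2    2
  d   0    1    1    1    2    2
  a   0    1    2    2    2    3
LCS length = dp[6][5] = 3

3


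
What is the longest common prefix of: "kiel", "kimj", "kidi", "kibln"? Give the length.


Words: kiel, kimj, kidi, kibln
  Position 0: all 'k' => match
  Position 1: all 'i' => match
  Position 2: ('e', 'm', 'd', 'b') => mismatch, stop
LCP = "ki" (length 2)

2


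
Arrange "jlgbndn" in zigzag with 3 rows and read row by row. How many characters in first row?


Zigzag "jlgbndn" into 3 rows:
Placing characters:
  'j' => row 0
  'l' => row 1
  'g' => row 2
  'b' => row 1
  'n' => row 0
  'd' => row 1
  'n' => row 2
Rows:
  Row 0: "jn"
  Row 1: "lbd"
  Row 2: "gn"
First row length: 2

2


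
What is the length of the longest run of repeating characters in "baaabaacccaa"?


Input: "baaabaacccaa"
Scanning for longest run:
  Position 1 ('a'): new char, reset run to 1
  Position 2 ('a'): continues run of 'a', length=2
  Position 3 ('a'): continues run of 'a', length=3
  Position 4 ('b'): new char, reset run to 1
  Position 5 ('a'): new char, reset run to 1
  Position 6 ('a'): continues run of 'a', length=2
  Position 7 ('c'): new char, reset run to 1
  Position 8 ('c'): continues run of 'c', length=2
  Position 9 ('c'): continues run of 'c', length=3
  Position 10 ('a'): new char, reset run to 1
  Position 11 ('a'): continues run of 'a', length=2
Longest run: 'a' with length 3

3


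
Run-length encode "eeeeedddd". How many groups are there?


Input: eeeeedddd
Scanning for consecutive runs:
  Group 1: 'e' x 5 (positions 0-4)
  Group 2: 'd' x 4 (positions 5-8)
Total groups: 2

2


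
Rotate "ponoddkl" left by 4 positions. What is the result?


Input: "ponoddkl", rotate left by 4
First 4 characters: "pono"
Remaining characters: "ddkl"
Concatenate remaining + first: "ddkl" + "pono" = "ddklpono"

ddklpono


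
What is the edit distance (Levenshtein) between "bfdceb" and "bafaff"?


Computing edit distance: "bfdceb" -> "bafaff"
DP table:
           b    a    f    a    f    f
      0    1    2    3    4    5    6
  b   1    0    1    2    3    4    5
  f   2    1    1    1    2    3    4
  d   3    2    2    2    2    3    4
  c   4    3    3    3    3    3    4
  e   5    4    4    4    4    4    4
  b   6    5    5    5    5    5    5
Edit distance = dp[6][6] = 5

5


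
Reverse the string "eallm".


Input: eallm
Reading characters right to left:
  Position 4: 'm'
  Position 3: 'l'
  Position 2: 'l'
  Position 1: 'a'
  Position 0: 'e'
Reversed: mllae

mllae


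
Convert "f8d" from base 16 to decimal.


Input: "f8d" in base 16
Positional expansion:
  Digit 'f' (value 15) x 16^2 = 3840
  Digit '8' (value 8) x 16^1 = 128
  Digit 'd' (value 13) x 16^0 = 13
Sum = 3981

3981


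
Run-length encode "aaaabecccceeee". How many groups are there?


Input: aaaabecccceeee
Scanning for consecutive runs:
  Group 1: 'a' x 4 (positions 0-3)
  Group 2: 'b' x 1 (positions 4-4)
  Group 3: 'e' x 1 (positions 5-5)
  Group 4: 'c' x 4 (positions 6-9)
  Group 5: 'e' x 4 (positions 10-13)
Total groups: 5

5


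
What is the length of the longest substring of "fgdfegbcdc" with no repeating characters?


Input: "fgdfegbcdc"
Sliding window (track last position of each char):
  Position 0 ('f'): window [0,0] length 1 -- new best
  Position 1 ('g'): window [0,1] length 2 -- new best
  Position 2 ('d'): window [0,2] length 3 -- new best
  Position 3 ('f'): repeat (last at 0), move window start to 1
  Position 3 ('f'): window [1,3] length 3
  Position 4 ('e'): window [1,4] length 4 -- new best
  Position 5 ('g'): repeat (last at 1), move window start to 2
  Position 5 ('g'): window [2,5] length 4
  Position 6 ('b'): window [2,6] length 5 -- new best
  Position 7 ('c'): window [2,7] length 6 -- new best
  Position 8 ('d'): repeat (last at 2), move window start to 3
  Position 8 ('d'): window [3,8] length 6
  Position 9 ('c'): repeat (last at 7), move window start to 8
  Position 9 ('c'): window [8,9] length 2
Longest substring with no repeats: "dfegbc" with length 6

6


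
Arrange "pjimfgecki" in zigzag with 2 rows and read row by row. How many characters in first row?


Zigzag "pjimfgecki" into 2 rows:
Placing characters:
  'p' => row 0
  'j' => row 1
  'i' => row 0
  'm' => row 1
  'f' => row 0
  'g' => row 1
  'e' => row 0
  'c' => row 1
  'k' => row 0
  'i' => row 1
Rows:
  Row 0: "pifek"
  Row 1: "jmgci"
First row length: 5

5


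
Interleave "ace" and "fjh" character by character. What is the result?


Interleaving "ace" and "fjh":
  Position 0: 'a' from first, 'f' from second => "af"
  Position 1: 'c' from first, 'j' from second => "cj"
  Position 2: 'e' from first, 'h' from second => "eh"
Result: afcjeh

afcjeh


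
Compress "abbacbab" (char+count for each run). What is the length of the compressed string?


Input: abbacbab
Runs:
  'a' x 1 => "a1"
  'b' x 2 => "b2"
  'a' x 1 => "a1"
  'c' x 1 => "c1"
  'b' x 1 => "b1"
  'a' x 1 => "a1"
  'b' x 1 => "b1"
Compressed: "a1b2a1c1b1a1b1"
Compressed length: 14

14


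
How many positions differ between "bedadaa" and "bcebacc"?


Comparing "bedadaa" and "bcebacc" position by position:
  Position 0: 'b' vs 'b' => same
  Position 1: 'e' vs 'c' => DIFFER
  Position 2: 'd' vs 'e' => DIFFER
  Position 3: 'a' vs 'b' => DIFFER
  Position 4: 'd' vs 'a' => DIFFER
  Position 5: 'a' vs 'c' => DIFFER
  Position 6: 'a' vs 'c' => DIFFER
Positions that differ: 6

6


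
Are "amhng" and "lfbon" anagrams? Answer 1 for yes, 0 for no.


Strings: "amhng", "lfbon"
Sorted first:  aghmn
Sorted second: bflno
Differ at position 0: 'a' vs 'b' => not anagrams

0


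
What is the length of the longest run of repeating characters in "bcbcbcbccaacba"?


Input: "bcbcbcbccaacba"
Scanning for longest run:
  Position 1 ('c'): new char, reset run to 1
  Position 2 ('b'): new char, reset run to 1
  Position 3 ('c'): new char, reset run to 1
  Position 4 ('b'): new char, reset run to 1
  Position 5 ('c'): new char, reset run to 1
  Position 6 ('b'): new char, reset run to 1
  Position 7 ('c'): new char, reset run to 1
  Position 8 ('c'): continues run of 'c', length=2
  Position 9 ('a'): new char, reset run to 1
  Position 10 ('a'): continues run of 'a', length=2
  Position 11 ('c'): new char, reset run to 1
  Position 12 ('b'): new char, reset run to 1
  Position 13 ('a'): new char, reset run to 1
Longest run: 'c' with length 2

2


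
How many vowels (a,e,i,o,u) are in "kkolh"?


Input: kkolh
Checking each character:
  'k' at position 0: consonant
  'k' at position 1: consonant
  'o' at position 2: vowel (running total: 1)
  'l' at position 3: consonant
  'h' at position 4: consonant
Total vowels: 1

1


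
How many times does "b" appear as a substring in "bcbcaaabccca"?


Searching for "b" in "bcbcaaabccca"
Scanning each position:
  Position 0: "b" => MATCH
  Position 1: "c" => no
  Position 2: "b" => MATCH
  Position 3: "c" => no
  Position 4: "a" => no
  Position 5: "a" => no
  Position 6: "a" => no
  Position 7: "b" => MATCH
  Position 8: "c" => no
  Position 9: "c" => no
  Position 10: "c" => no
  Position 11: "a" => no
Total occurrences: 3

3


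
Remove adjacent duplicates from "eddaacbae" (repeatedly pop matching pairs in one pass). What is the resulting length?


Input: eddaacbae
Stack-based adjacent duplicate removal:
  Read 'e': push. Stack: e
  Read 'd': push. Stack: ed
  Read 'd': matches stack top 'd' => pop. Stack: e
  Read 'a': push. Stack: ea
  Read 'a': matches stack top 'a' => pop. Stack: e
  Read 'c': push. Stack: ec
  Read 'b': push. Stack: ecb
  Read 'a': push. Stack: ecba
  Read 'e': push. Stack: ecbae
Final stack: "ecbae" (length 5)

5


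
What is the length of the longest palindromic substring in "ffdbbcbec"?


Input: "ffdbbcbec"
Checking substrings for palindromes:
  [4:7] "bcb" (len 3) => palindrome
  [0:2] "ff" (len 2) => palindrome
  [3:5] "bb" (len 2) => palindrome
Longest palindromic substring: "bcb" with length 3

3


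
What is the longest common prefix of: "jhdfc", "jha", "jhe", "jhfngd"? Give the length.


Words: jhdfc, jha, jhe, jhfngd
  Position 0: all 'j' => match
  Position 1: all 'h' => match
  Position 2: ('d', 'a', 'e', 'f') => mismatch, stop
LCP = "jh" (length 2)

2


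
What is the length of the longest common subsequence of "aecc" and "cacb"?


LCS of "aecc" and "cacb"
DP table:
           c    a    c    b
      0    0    0    0    0
  a   0    0    1    1    1
  e   0    0    1    1    1
  c   0    1    1    2    2
  c   0    1    1    2    2
LCS length = dp[4][4] = 2

2


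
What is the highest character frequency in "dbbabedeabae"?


Input: dbbabedeabae
Character counts:
  'a': 3
  'b': 4
  'd': 2
  'e': 3
Maximum frequency: 4

4


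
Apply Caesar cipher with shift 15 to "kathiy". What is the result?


Caesar cipher: shift "kathiy" by 15
  'k' (pos 10) + 15 = pos 25 = 'z'
  'a' (pos 0) + 15 = pos 15 = 'p'
  't' (pos 19) + 15 = pos 8 = 'i'
  'h' (pos 7) + 15 = pos 22 = 'w'
  'i' (pos 8) + 15 = pos 23 = 'x'
  'y' (pos 24) + 15 = pos 13 = 'n'
Result: zpiwxn

zpiwxn


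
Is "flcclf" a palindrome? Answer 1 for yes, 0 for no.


Input: flcclf
Reversed: flcclf
  Compare pos 0 ('f') with pos 5 ('f'): match
  Compare pos 1 ('l') with pos 4 ('l'): match
  Compare pos 2 ('c') with pos 3 ('c'): match
Result: palindrome

1


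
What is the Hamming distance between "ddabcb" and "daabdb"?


Comparing "ddabcb" and "daabdb" position by position:
  Position 0: 'd' vs 'd' => same
  Position 1: 'd' vs 'a' => differ
  Position 2: 'a' vs 'a' => same
  Position 3: 'b' vs 'b' => same
  Position 4: 'c' vs 'd' => differ
  Position 5: 'b' vs 'b' => same
Total differences (Hamming distance): 2

2


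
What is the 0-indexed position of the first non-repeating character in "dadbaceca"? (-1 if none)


Input: dadbaceca
Character frequencies:
  'a': 3
  'b': 1
  'c': 2
  'd': 2
  'e': 1
Scanning left to right for freq == 1:
  Position 0 ('d'): freq=2, skip
  Position 1 ('a'): freq=3, skip
  Position 2 ('d'): freq=2, skip
  Position 3 ('b'): unique! => answer = 3

3


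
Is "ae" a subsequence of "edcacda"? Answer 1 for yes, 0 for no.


Check if "ae" is a subsequence of "edcacda"
Greedy scan:
  Position 0 ('e'): no match needed
  Position 1 ('d'): no match needed
  Position 2 ('c'): no match needed
  Position 3 ('a'): matches sub[0] = 'a'
  Position 4 ('c'): no match needed
  Position 5 ('d'): no match needed
  Position 6 ('a'): no match needed
Only matched 1/2 characters => not a subsequence

0


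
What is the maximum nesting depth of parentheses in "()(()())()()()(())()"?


Input: "()(()())()()()(())()"
Tracking depth:
  Position 0 '(': depth becomes 1
  Position 1 ')': depth becomes 0
  Position 2 '(': depth becomes 1
  Position 3 '(': depth becomes 2
  Position 4 ')': depth becomes 1
  Position 5 '(': depth becomes 2
  Position 6 ')': depth becomes 1
  Position 7 ')': depth becomes 0
  Position 8 '(': depth becomes 1
  Position 9 ')': depth becomes 0
  Position 10 '(': depth becomes 1
  Position 11 ')': depth becomes 0
  Position 12 '(': depth becomes 1
  Position 13 ')': depth becomes 0
  Position 14 '(': depth becomes 1
  Position 15 '(': depth becomes 2
  Position 16 ')': depth becomes 1
  Position 17 ')': depth becomes 0
  Position 18 '(': depth becomes 1
  Position 19 ')': depth becomes 0
Maximum depth reached: 2

2


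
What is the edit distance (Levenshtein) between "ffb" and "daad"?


Computing edit distance: "ffb" -> "daad"
DP table:
           d    a    a    d
      0    1    2    3    4
  f   1    1    2    3    4
  f   2    2    2    3    4
  b   3    3    3    3    4
Edit distance = dp[3][4] = 4

4


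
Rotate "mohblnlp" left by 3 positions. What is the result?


Input: "mohblnlp", rotate left by 3
First 3 characters: "moh"
Remaining characters: "blnlp"
Concatenate remaining + first: "blnlp" + "moh" = "blnlpmoh"

blnlpmoh


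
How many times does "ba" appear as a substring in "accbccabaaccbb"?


Searching for "ba" in "accbccabaaccbb"
Scanning each position:
  Position 0: "ac" => no
  Position 1: "cc" => no
  Position 2: "cb" => no
  Position 3: "bc" => no
  Position 4: "cc" => no
  Position 5: "ca" => no
  Position 6: "ab" => no
  Position 7: "ba" => MATCH
  Position 8: "aa" => no
  Position 9: "ac" => no
  Position 10: "cc" => no
  Position 11: "cb" => no
  Position 12: "bb" => no
Total occurrences: 1

1


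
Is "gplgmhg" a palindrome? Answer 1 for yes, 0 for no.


Input: gplgmhg
Reversed: ghmglpg
  Compare pos 0 ('g') with pos 6 ('g'): match
  Compare pos 1 ('p') with pos 5 ('h'): MISMATCH
  Compare pos 2 ('l') with pos 4 ('m'): MISMATCH
Result: not a palindrome

0


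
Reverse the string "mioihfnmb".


Input: mioihfnmb
Reading characters right to left:
  Position 8: 'b'
  Position 7: 'm'
  Position 6: 'n'
  Position 5: 'f'
  Position 4: 'h'
  Position 3: 'i'
  Position 2: 'o'
  Position 1: 'i'
  Position 0: 'm'
Reversed: bmnfhioim

bmnfhioim


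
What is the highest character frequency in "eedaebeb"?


Input: eedaebeb
Character counts:
  'a': 1
  'b': 2
  'd': 1
  'e': 4
Maximum frequency: 4

4


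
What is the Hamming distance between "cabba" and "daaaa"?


Comparing "cabba" and "daaaa" position by position:
  Position 0: 'c' vs 'd' => differ
  Position 1: 'a' vs 'a' => same
  Position 2: 'b' vs 'a' => differ
  Position 3: 'b' vs 'a' => differ
  Position 4: 'a' vs 'a' => same
Total differences (Hamming distance): 3

3


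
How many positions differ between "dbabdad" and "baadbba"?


Comparing "dbabdad" and "baadbba" position by position:
  Position 0: 'd' vs 'b' => DIFFER
  Position 1: 'b' vs 'a' => DIFFER
  Position 2: 'a' vs 'a' => same
  Position 3: 'b' vs 'd' => DIFFER
  Position 4: 'd' vs 'b' => DIFFER
  Position 5: 'a' vs 'b' => DIFFER
  Position 6: 'd' vs 'a' => DIFFER
Positions that differ: 6

6


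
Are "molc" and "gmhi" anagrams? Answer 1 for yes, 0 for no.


Strings: "molc", "gmhi"
Sorted first:  clmo
Sorted second: ghim
Differ at position 0: 'c' vs 'g' => not anagrams

0


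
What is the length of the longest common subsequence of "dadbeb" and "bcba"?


LCS of "dadbeb" and "bcba"
DP table:
           b    c    b    a
      0    0    0    0    0
  d   0    0    0    0    0
  a   0    0    0    0    1
  d   0    0    0    0    1
  b   0    1    1    1    1
  e   0    1    1    1    1
  b   0    1    1    2    2
LCS length = dp[6][4] = 2

2


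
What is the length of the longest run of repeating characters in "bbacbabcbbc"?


Input: "bbacbabcbbc"
Scanning for longest run:
  Position 1 ('b'): continues run of 'b', length=2
  Position 2 ('a'): new char, reset run to 1
  Position 3 ('c'): new char, reset run to 1
  Position 4 ('b'): new char, reset run to 1
  Position 5 ('a'): new char, reset run to 1
  Position 6 ('b'): new char, reset run to 1
  Position 7 ('c'): new char, reset run to 1
  Position 8 ('b'): new char, reset run to 1
  Position 9 ('b'): continues run of 'b', length=2
  Position 10 ('c'): new char, reset run to 1
Longest run: 'b' with length 2

2


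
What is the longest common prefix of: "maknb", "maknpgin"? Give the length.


Words: maknb, maknpgin
  Position 0: all 'm' => match
  Position 1: all 'a' => match
  Position 2: all 'k' => match
  Position 3: all 'n' => match
  Position 4: ('b', 'p') => mismatch, stop
LCP = "makn" (length 4)

4


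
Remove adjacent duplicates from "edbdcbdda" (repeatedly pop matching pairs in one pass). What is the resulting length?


Input: edbdcbdda
Stack-based adjacent duplicate removal:
  Read 'e': push. Stack: e
  Read 'd': push. Stack: ed
  Read 'b': push. Stack: edb
  Read 'd': push. Stack: edbd
  Read 'c': push. Stack: edbdc
  Read 'b': push. Stack: edbdcb
  Read 'd': push. Stack: edbdcbd
  Read 'd': matches stack top 'd' => pop. Stack: edbdcb
  Read 'a': push. Stack: edbdcba
Final stack: "edbdcba" (length 7)

7


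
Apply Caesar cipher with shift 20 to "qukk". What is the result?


Caesar cipher: shift "qukk" by 20
  'q' (pos 16) + 20 = pos 10 = 'k'
  'u' (pos 20) + 20 = pos 14 = 'o'
  'k' (pos 10) + 20 = pos 4 = 'e'
  'k' (pos 10) + 20 = pos 4 = 'e'
Result: koee

koee


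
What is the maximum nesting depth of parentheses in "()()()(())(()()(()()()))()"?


Input: "()()()(())(()()(()()()))()"
Tracking depth:
  Position 0 '(': depth becomes 1
  Position 1 ')': depth becomes 0
  Position 2 '(': depth becomes 1
  Position 3 ')': depth becomes 0
  Position 4 '(': depth becomes 1
  Position 5 ')': depth becomes 0
  Position 6 '(': depth becomes 1
  Position 7 '(': depth becomes 2
  Position 8 ')': depth becomes 1
  Position 9 ')': depth becomes 0
  Position 10 '(': depth becomes 1
  Position 11 '(': depth becomes 2
  Position 12 ')': depth becomes 1
  Position 13 '(': depth becomes 2
  Position 14 ')': depth becomes 1
  Position 15 '(': depth becomes 2
  Position 16 '(': depth becomes 3
  Position 17 ')': depth becomes 2
  Position 18 '(': depth becomes 3
  Position 19 ')': depth becomes 2
  Position 20 '(': depth becomes 3
  Position 21 ')': depth becomes 2
  Position 22 ')': depth becomes 1
  Position 23 ')': depth becomes 0
  Position 24 '(': depth becomes 1
  Position 25 ')': depth becomes 0
Maximum depth reached: 3

3


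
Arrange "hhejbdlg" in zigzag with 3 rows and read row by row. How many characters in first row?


Zigzag "hhejbdlg" into 3 rows:
Placing characters:
  'h' => row 0
  'h' => row 1
  'e' => row 2
  'j' => row 1
  'b' => row 0
  'd' => row 1
  'l' => row 2
  'g' => row 1
Rows:
  Row 0: "hb"
  Row 1: "hjdg"
  Row 2: "el"
First row length: 2

2


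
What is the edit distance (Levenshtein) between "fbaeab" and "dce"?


Computing edit distance: "fbaeab" -> "dce"
DP table:
           d    c    e
      0    1    2    3
  f   1    1    2    3
  b   2    2    2    3
  a   3    3    3    3
  e   4    4    4    3
  a   5    5    5    4
  b   6    6    6    5
Edit distance = dp[6][3] = 5

5


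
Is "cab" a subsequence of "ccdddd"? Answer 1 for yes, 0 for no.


Check if "cab" is a subsequence of "ccdddd"
Greedy scan:
  Position 0 ('c'): matches sub[0] = 'c'
  Position 1 ('c'): no match needed
  Position 2 ('d'): no match needed
  Position 3 ('d'): no match needed
  Position 4 ('d'): no match needed
  Position 5 ('d'): no match needed
Only matched 1/3 characters => not a subsequence

0


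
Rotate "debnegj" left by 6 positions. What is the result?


Input: "debnegj", rotate left by 6
First 6 characters: "debneg"
Remaining characters: "j"
Concatenate remaining + first: "j" + "debneg" = "jdebneg"

jdebneg


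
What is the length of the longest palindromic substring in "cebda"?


Input: "cebda"
Checking substrings for palindromes:
  No multi-char palindromic substrings found
Longest palindromic substring: "c" with length 1

1


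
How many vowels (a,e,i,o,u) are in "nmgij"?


Input: nmgij
Checking each character:
  'n' at position 0: consonant
  'm' at position 1: consonant
  'g' at position 2: consonant
  'i' at position 3: vowel (running total: 1)
  'j' at position 4: consonant
Total vowels: 1

1


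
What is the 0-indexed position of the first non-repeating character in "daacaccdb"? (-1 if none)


Input: daacaccdb
Character frequencies:
  'a': 3
  'b': 1
  'c': 3
  'd': 2
Scanning left to right for freq == 1:
  Position 0 ('d'): freq=2, skip
  Position 1 ('a'): freq=3, skip
  Position 2 ('a'): freq=3, skip
  Position 3 ('c'): freq=3, skip
  Position 4 ('a'): freq=3, skip
  Position 5 ('c'): freq=3, skip
  Position 6 ('c'): freq=3, skip
  Position 7 ('d'): freq=2, skip
  Position 8 ('b'): unique! => answer = 8

8
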